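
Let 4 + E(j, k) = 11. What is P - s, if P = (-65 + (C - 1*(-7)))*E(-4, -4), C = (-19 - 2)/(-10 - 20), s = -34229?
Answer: 338279/10 ≈ 33828.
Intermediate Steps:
E(j, k) = 7 (E(j, k) = -4 + 11 = 7)
C = 7/10 (C = -21/(-30) = -21*(-1/30) = 7/10 ≈ 0.70000)
P = -4011/10 (P = (-65 + (7/10 - 1*(-7)))*7 = (-65 + (7/10 + 7))*7 = (-65 + 77/10)*7 = -573/10*7 = -4011/10 ≈ -401.10)
P - s = -4011/10 - 1*(-34229) = -4011/10 + 34229 = 338279/10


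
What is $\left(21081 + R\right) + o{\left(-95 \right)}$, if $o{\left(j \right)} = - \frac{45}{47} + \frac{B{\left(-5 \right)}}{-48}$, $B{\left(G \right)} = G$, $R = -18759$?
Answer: $\frac{5236507}{2256} \approx 2321.1$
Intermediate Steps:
$o{\left(j \right)} = - \frac{1925}{2256}$ ($o{\left(j \right)} = - \frac{45}{47} - \frac{5}{-48} = \left(-45\right) \frac{1}{47} - - \frac{5}{48} = - \frac{45}{47} + \frac{5}{48} = - \frac{1925}{2256}$)
$\left(21081 + R\right) + o{\left(-95 \right)} = \left(21081 - 18759\right) - \frac{1925}{2256} = 2322 - \frac{1925}{2256} = \frac{5236507}{2256}$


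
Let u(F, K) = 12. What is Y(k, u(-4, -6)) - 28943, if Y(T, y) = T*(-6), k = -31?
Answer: -28757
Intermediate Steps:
Y(T, y) = -6*T
Y(k, u(-4, -6)) - 28943 = -6*(-31) - 28943 = 186 - 28943 = -28757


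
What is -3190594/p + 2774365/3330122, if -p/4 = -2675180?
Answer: 4765658942583/8908675771960 ≈ 0.53495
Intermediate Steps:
p = 10700720 (p = -4*(-2675180) = 10700720)
-3190594/p + 2774365/3330122 = -3190594/10700720 + 2774365/3330122 = -3190594*1/10700720 + 2774365*(1/3330122) = -1595297/5350360 + 2774365/3330122 = 4765658942583/8908675771960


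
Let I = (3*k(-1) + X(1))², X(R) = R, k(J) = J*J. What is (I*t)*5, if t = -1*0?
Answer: 0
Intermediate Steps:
k(J) = J²
t = 0
I = 16 (I = (3*(-1)² + 1)² = (3*1 + 1)² = (3 + 1)² = 4² = 16)
(I*t)*5 = (16*0)*5 = 0*5 = 0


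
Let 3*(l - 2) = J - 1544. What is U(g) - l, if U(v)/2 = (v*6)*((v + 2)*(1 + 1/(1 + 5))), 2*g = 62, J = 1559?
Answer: 14315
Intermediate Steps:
g = 31 (g = (½)*62 = 31)
U(v) = 12*v*(7/3 + 7*v/6) (U(v) = 2*((v*6)*((v + 2)*(1 + 1/(1 + 5)))) = 2*((6*v)*((2 + v)*(1 + 1/6))) = 2*((6*v)*((2 + v)*(1 + ⅙))) = 2*((6*v)*((2 + v)*(7/6))) = 2*((6*v)*(7/3 + 7*v/6)) = 2*(6*v*(7/3 + 7*v/6)) = 12*v*(7/3 + 7*v/6))
l = 7 (l = 2 + (1559 - 1544)/3 = 2 + (⅓)*15 = 2 + 5 = 7)
U(g) - l = 14*31*(2 + 31) - 1*7 = 14*31*33 - 7 = 14322 - 7 = 14315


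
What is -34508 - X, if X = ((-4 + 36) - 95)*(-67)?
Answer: -38729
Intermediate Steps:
X = 4221 (X = (32 - 95)*(-67) = -63*(-67) = 4221)
-34508 - X = -34508 - 1*4221 = -34508 - 4221 = -38729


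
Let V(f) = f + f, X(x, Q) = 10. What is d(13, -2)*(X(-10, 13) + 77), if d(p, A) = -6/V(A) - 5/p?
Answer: 2523/26 ≈ 97.038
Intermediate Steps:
V(f) = 2*f
d(p, A) = -5/p - 3/A (d(p, A) = -6*1/(2*A) - 5/p = -3/A - 5/p = -5/p - 3/A)
d(13, -2)*(X(-10, 13) + 77) = (-5/13 - 3/(-2))*(10 + 77) = (-5*1/13 - 3*(-½))*87 = (-5/13 + 3/2)*87 = (29/26)*87 = 2523/26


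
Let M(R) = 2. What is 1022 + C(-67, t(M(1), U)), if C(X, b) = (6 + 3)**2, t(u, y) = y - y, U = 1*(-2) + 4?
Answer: 1103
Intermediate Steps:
U = 2 (U = -2 + 4 = 2)
t(u, y) = 0
C(X, b) = 81 (C(X, b) = 9**2 = 81)
1022 + C(-67, t(M(1), U)) = 1022 + 81 = 1103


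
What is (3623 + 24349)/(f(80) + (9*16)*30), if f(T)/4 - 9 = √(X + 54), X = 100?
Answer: 692307/107797 - 6993*√154/1185767 ≈ 6.3491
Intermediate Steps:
f(T) = 36 + 4*√154 (f(T) = 36 + 4*√(100 + 54) = 36 + 4*√154)
(3623 + 24349)/(f(80) + (9*16)*30) = (3623 + 24349)/((36 + 4*√154) + (9*16)*30) = 27972/((36 + 4*√154) + 144*30) = 27972/((36 + 4*√154) + 4320) = 27972/(4356 + 4*√154)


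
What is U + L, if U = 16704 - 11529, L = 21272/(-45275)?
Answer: 234276853/45275 ≈ 5174.5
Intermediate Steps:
L = -21272/45275 (L = 21272*(-1/45275) = -21272/45275 ≈ -0.46984)
U = 5175
U + L = 5175 - 21272/45275 = 234276853/45275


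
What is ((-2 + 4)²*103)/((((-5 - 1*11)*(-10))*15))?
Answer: 103/600 ≈ 0.17167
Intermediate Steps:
((-2 + 4)²*103)/((((-5 - 1*11)*(-10))*15)) = (2²*103)/((((-5 - 11)*(-10))*15)) = (4*103)/((-16*(-10)*15)) = 412/((160*15)) = 412/2400 = 412*(1/2400) = 103/600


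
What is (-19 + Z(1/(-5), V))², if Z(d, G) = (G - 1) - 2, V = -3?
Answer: 625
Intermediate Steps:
Z(d, G) = -3 + G (Z(d, G) = (-1 + G) - 2 = -3 + G)
(-19 + Z(1/(-5), V))² = (-19 + (-3 - 3))² = (-19 - 6)² = (-25)² = 625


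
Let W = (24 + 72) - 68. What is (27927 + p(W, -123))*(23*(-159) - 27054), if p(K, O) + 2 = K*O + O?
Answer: -748058538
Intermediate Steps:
W = 28 (W = 96 - 68 = 28)
p(K, O) = -2 + O + K*O (p(K, O) = -2 + (K*O + O) = -2 + (O + K*O) = -2 + O + K*O)
(27927 + p(W, -123))*(23*(-159) - 27054) = (27927 + (-2 - 123 + 28*(-123)))*(23*(-159) - 27054) = (27927 + (-2 - 123 - 3444))*(-3657 - 27054) = (27927 - 3569)*(-30711) = 24358*(-30711) = -748058538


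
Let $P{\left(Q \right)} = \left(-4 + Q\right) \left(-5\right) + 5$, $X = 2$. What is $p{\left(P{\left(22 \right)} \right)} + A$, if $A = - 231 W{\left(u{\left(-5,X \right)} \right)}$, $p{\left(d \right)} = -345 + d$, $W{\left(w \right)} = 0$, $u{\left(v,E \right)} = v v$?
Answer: $-430$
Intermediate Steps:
$u{\left(v,E \right)} = v^{2}$
$P{\left(Q \right)} = 25 - 5 Q$ ($P{\left(Q \right)} = \left(20 - 5 Q\right) + 5 = 25 - 5 Q$)
$A = 0$ ($A = \left(-231\right) 0 = 0$)
$p{\left(P{\left(22 \right)} \right)} + A = \left(-345 + \left(25 - 110\right)\right) + 0 = \left(-345 - 85\right) + 0 = -430 + 0 = -430$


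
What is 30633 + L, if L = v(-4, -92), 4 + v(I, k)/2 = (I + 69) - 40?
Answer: 30675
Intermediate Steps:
v(I, k) = 50 + 2*I (v(I, k) = -8 + 2*((I + 69) - 40) = -8 + 2*((69 + I) - 40) = -8 + 2*(29 + I) = -8 + (58 + 2*I) = 50 + 2*I)
L = 42 (L = 50 + 2*(-4) = 50 - 8 = 42)
30633 + L = 30633 + 42 = 30675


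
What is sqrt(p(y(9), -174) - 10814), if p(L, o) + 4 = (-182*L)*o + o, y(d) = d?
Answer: 2*sqrt(68505) ≈ 523.47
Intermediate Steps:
p(L, o) = -4 + o - 182*L*o (p(L, o) = -4 + ((-182*L)*o + o) = -4 + (-182*L*o + o) = -4 + (o - 182*L*o) = -4 + o - 182*L*o)
sqrt(p(y(9), -174) - 10814) = sqrt((-4 - 174 - 182*9*(-174)) - 10814) = sqrt((-4 - 174 + 285012) - 10814) = sqrt(284834 - 10814) = sqrt(274020) = 2*sqrt(68505)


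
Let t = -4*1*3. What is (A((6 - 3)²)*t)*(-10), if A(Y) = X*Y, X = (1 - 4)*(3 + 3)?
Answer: -19440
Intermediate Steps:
X = -18 (X = -3*6 = -18)
A(Y) = -18*Y
t = -12 (t = -4*3 = -12)
(A((6 - 3)²)*t)*(-10) = (-18*(6 - 3)²*(-12))*(-10) = (-18*3²*(-12))*(-10) = (-18*9*(-12))*(-10) = -162*(-12)*(-10) = 1944*(-10) = -19440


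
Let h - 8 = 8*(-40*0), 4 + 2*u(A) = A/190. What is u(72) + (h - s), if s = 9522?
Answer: -904002/95 ≈ -9515.8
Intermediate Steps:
u(A) = -2 + A/380 (u(A) = -2 + (A/190)/2 = -2 + A/380)
h = 8 (h = 8 + 8*(-40*0) = 8 + 8*0 = 8 + 0 = 8)
u(72) + (h - s) = (-2 + (1/380)*72) + (8 - 1*9522) = (-2 + 18/95) + (8 - 9522) = -172/95 - 9514 = -904002/95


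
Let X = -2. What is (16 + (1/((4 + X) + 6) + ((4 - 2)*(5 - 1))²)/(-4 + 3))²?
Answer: 148225/64 ≈ 2316.0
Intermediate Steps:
(16 + (1/((4 + X) + 6) + ((4 - 2)*(5 - 1))²)/(-4 + 3))² = (16 + (1/((4 - 2) + 6) + ((4 - 2)*(5 - 1))²)/(-4 + 3))² = (16 + (1/(2 + 6) + (2*4)²)/(-1))² = (16 + (1/8 + 8²)*(-1))² = (16 + (⅛ + 64)*(-1))² = (16 + (513/8)*(-1))² = (16 - 513/8)² = (-385/8)² = 148225/64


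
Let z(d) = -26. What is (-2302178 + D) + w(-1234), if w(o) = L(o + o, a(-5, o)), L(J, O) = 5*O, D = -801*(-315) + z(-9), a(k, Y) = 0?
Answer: -2049889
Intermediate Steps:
D = 252289 (D = -801*(-315) - 26 = 252315 - 26 = 252289)
w(o) = 0 (w(o) = 5*0 = 0)
(-2302178 + D) + w(-1234) = (-2302178 + 252289) + 0 = -2049889 + 0 = -2049889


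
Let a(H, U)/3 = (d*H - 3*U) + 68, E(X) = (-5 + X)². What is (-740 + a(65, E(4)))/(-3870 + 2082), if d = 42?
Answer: -7645/1788 ≈ -4.2757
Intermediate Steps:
a(H, U) = 204 - 9*U + 126*H (a(H, U) = 3*((42*H - 3*U) + 68) = 3*((-3*U + 42*H) + 68) = 3*(68 - 3*U + 42*H) = 204 - 9*U + 126*H)
(-740 + a(65, E(4)))/(-3870 + 2082) = (-740 + (204 - 9*(-5 + 4)² + 126*65))/(-3870 + 2082) = (-740 + (204 - 9*(-1)² + 8190))/(-1788) = (-740 + (204 - 9*1 + 8190))*(-1/1788) = (-740 + (204 - 9 + 8190))*(-1/1788) = (-740 + 8385)*(-1/1788) = 7645*(-1/1788) = -7645/1788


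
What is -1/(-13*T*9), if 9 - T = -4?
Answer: 1/1521 ≈ 0.00065746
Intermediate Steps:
T = 13 (T = 9 - 1*(-4) = 9 + 4 = 13)
-1/(-13*T*9) = -1/(-13*13*9) = -1/(-169*9) = -1/(-1521) = -1/1521*(-1) = 1/1521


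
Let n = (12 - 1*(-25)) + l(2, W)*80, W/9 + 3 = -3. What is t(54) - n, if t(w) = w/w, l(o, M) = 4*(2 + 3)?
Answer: -1636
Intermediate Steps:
W = -54 (W = -27 + 9*(-3) = -27 - 27 = -54)
l(o, M) = 20 (l(o, M) = 4*5 = 20)
t(w) = 1
n = 1637 (n = (12 - 1*(-25)) + 20*80 = (12 + 25) + 1600 = 37 + 1600 = 1637)
t(54) - n = 1 - 1*1637 = 1 - 1637 = -1636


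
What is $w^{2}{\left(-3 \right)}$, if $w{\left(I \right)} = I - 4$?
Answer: $49$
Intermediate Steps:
$w{\left(I \right)} = -4 + I$
$w^{2}{\left(-3 \right)} = \left(-4 - 3\right)^{2} = \left(-7\right)^{2} = 49$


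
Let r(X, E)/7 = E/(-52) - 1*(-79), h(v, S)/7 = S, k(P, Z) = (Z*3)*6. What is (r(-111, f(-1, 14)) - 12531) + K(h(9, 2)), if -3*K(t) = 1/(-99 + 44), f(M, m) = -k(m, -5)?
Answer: -51437569/4290 ≈ -11990.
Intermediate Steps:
k(P, Z) = 18*Z (k(P, Z) = (3*Z)*6 = 18*Z)
h(v, S) = 7*S
f(M, m) = 90 (f(M, m) = -18*(-5) = -1*(-90) = 90)
r(X, E) = 553 - 7*E/52 (r(X, E) = 7*(E/(-52) - 1*(-79)) = 7*(E*(-1/52) + 79) = 7*(-E/52 + 79) = 7*(79 - E/52) = 553 - 7*E/52)
K(t) = 1/165 (K(t) = -1/(3*(-99 + 44)) = -⅓/(-55) = -⅓*(-1/55) = 1/165)
(r(-111, f(-1, 14)) - 12531) + K(h(9, 2)) = ((553 - 7/52*90) - 12531) + 1/165 = ((553 - 315/26) - 12531) + 1/165 = (14063/26 - 12531) + 1/165 = -311743/26 + 1/165 = -51437569/4290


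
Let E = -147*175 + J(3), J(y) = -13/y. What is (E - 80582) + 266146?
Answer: 479504/3 ≈ 1.5983e+5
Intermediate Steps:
E = -77188/3 (E = -147*175 - 13/3 = -25725 - 13*⅓ = -25725 - 13/3 = -77188/3 ≈ -25729.)
(E - 80582) + 266146 = (-77188/3 - 80582) + 266146 = -318934/3 + 266146 = 479504/3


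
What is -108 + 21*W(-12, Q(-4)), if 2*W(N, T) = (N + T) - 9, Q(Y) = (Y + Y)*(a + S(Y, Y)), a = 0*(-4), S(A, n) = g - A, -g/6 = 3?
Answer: 1695/2 ≈ 847.50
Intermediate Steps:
g = -18 (g = -6*3 = -18)
S(A, n) = -18 - A
a = 0
Q(Y) = 2*Y*(-18 - Y) (Q(Y) = (Y + Y)*(0 + (-18 - Y)) = (2*Y)*(-18 - Y) = 2*Y*(-18 - Y))
W(N, T) = -9/2 + N/2 + T/2 (W(N, T) = ((N + T) - 9)/2 = (-9 + N + T)/2 = -9/2 + N/2 + T/2)
-108 + 21*W(-12, Q(-4)) = -108 + 21*(-9/2 + (1/2)*(-12) + (-2*(-4)*(18 - 4))/2) = -108 + 21*(-9/2 - 6 + (-2*(-4)*14)/2) = -108 + 21*(-9/2 - 6 + (1/2)*112) = -108 + 21*(-9/2 - 6 + 56) = -108 + 21*(91/2) = -108 + 1911/2 = 1695/2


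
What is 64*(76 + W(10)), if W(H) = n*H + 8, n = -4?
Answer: 2816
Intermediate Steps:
W(H) = 8 - 4*H (W(H) = -4*H + 8 = 8 - 4*H)
64*(76 + W(10)) = 64*(76 + (8 - 4*10)) = 64*(76 + (8 - 40)) = 64*(76 - 32) = 64*44 = 2816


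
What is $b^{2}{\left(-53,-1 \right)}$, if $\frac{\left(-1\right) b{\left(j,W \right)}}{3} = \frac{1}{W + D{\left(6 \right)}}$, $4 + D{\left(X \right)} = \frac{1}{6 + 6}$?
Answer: $\frac{1296}{3481} \approx 0.37231$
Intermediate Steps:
$D{\left(X \right)} = - \frac{47}{12}$ ($D{\left(X \right)} = -4 + \frac{1}{6 + 6} = -4 + \frac{1}{12} = - \frac{47}{12}$)
$b{\left(j,W \right)} = - \frac{3}{- \frac{47}{12} + W}$ ($b{\left(j,W \right)} = - \frac{3}{W - \frac{47}{12}} = - \frac{3}{- \frac{47}{12} + W}$)
$b^{2}{\left(-53,-1 \right)} = \left(- \frac{36}{-47 + 12 \left(-1\right)}\right)^{2} = \left(- \frac{36}{-47 - 12}\right)^{2} = \left(- \frac{36}{-59}\right)^{2} = \left(\left(-36\right) \left(- \frac{1}{59}\right)\right)^{2} = \left(\frac{36}{59}\right)^{2} = \frac{1296}{3481}$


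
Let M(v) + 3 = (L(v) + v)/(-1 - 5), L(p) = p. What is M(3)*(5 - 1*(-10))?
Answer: -60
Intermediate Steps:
M(v) = -3 - v/3 (M(v) = -3 + (v + v)/(-1 - 5) = -3 + (2*v)/(-6) = -3 + (2*v)*(-⅙) = -3 - v/3)
M(3)*(5 - 1*(-10)) = (-3 - ⅓*3)*(5 - 1*(-10)) = (-3 - 1)*(5 + 10) = -4*15 = -60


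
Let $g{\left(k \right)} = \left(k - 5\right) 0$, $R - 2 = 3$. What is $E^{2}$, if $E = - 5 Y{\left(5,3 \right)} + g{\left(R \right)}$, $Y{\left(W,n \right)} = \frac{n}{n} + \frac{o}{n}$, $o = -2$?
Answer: $\frac{25}{9} \approx 2.7778$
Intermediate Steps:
$R = 5$ ($R = 2 + 3 = 5$)
$Y{\left(W,n \right)} = 1 - \frac{2}{n}$ ($Y{\left(W,n \right)} = \frac{n}{n} - \frac{2}{n} = 1 - \frac{2}{n}$)
$g{\left(k \right)} = 0$ ($g{\left(k \right)} = \left(-5 + k\right) 0 = 0$)
$E = - \frac{5}{3}$ ($E = - 5 \frac{-2 + 3}{3} + 0 = - 5 \cdot \frac{1}{3} \cdot 1 + 0 = \left(-5\right) \frac{1}{3} + 0 = - \frac{5}{3} + 0 = - \frac{5}{3} \approx -1.6667$)
$E^{2} = \left(- \frac{5}{3}\right)^{2} = \frac{25}{9}$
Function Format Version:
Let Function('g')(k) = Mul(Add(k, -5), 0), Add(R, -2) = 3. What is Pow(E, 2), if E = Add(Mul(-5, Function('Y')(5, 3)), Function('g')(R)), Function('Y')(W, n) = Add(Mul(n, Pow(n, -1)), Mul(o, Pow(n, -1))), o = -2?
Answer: Rational(25, 9) ≈ 2.7778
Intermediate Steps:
R = 5 (R = Add(2, 3) = 5)
Function('Y')(W, n) = Add(1, Mul(-2, Pow(n, -1))) (Function('Y')(W, n) = Add(Mul(n, Pow(n, -1)), Mul(-2, Pow(n, -1))) = Add(1, Mul(-2, Pow(n, -1))))
Function('g')(k) = 0 (Function('g')(k) = Mul(Add(-5, k), 0) = 0)
E = Rational(-5, 3) (E = Add(Mul(-5, Mul(Pow(3, -1), Add(-2, 3))), 0) = Add(Mul(-5, Mul(Rational(1, 3), 1)), 0) = Add(Mul(-5, Rational(1, 3)), 0) = Add(Rational(-5, 3), 0) = Rational(-5, 3) ≈ -1.6667)
Pow(E, 2) = Pow(Rational(-5, 3), 2) = Rational(25, 9)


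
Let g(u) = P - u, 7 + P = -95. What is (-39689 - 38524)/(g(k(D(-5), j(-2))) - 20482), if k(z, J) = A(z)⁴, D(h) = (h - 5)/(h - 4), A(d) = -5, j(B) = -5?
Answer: 78213/21209 ≈ 3.6877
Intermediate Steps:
P = -102 (P = -7 - 95 = -102)
D(h) = (-5 + h)/(-4 + h)
k(z, J) = 625 (k(z, J) = (-5)⁴ = 625)
g(u) = -102 - u
(-39689 - 38524)/(g(k(D(-5), j(-2))) - 20482) = (-39689 - 38524)/((-102 - 1*625) - 20482) = -78213/((-102 - 625) - 20482) = -78213/(-727 - 20482) = -78213/(-21209) = -78213*(-1/21209) = 78213/21209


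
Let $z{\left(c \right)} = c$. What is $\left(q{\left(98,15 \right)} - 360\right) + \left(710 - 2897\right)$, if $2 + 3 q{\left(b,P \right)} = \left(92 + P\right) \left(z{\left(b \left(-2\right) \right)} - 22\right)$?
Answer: $-10323$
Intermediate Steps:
$q{\left(b,P \right)} = - \frac{2}{3} + \frac{\left(-22 - 2 b\right) \left(92 + P\right)}{3}$ ($q{\left(b,P \right)} = - \frac{2}{3} + \frac{\left(92 + P\right) \left(b \left(-2\right) - 22\right)}{3} = - \frac{2}{3} + \frac{\left(92 + P\right) \left(- 2 b - 22\right)}{3} = - \frac{2}{3} + \frac{\left(92 + P\right) \left(-22 - 2 b\right)}{3} = - \frac{2}{3} + \frac{\left(-22 - 2 b\right) \left(92 + P\right)}{3}$)
$\left(q{\left(98,15 \right)} - 360\right) + \left(710 - 2897\right) = \left(\left(- \frac{2026}{3} - \frac{18032}{3} - 110 - 10 \cdot 98\right) - 360\right) + \left(710 - 2897\right) = \left(\left(- \frac{2026}{3} - \frac{18032}{3} - 110 - 980\right) - 360\right) + \left(710 - 2897\right) = \left(-7776 - 360\right) - 2187 = -8136 - 2187 = -10323$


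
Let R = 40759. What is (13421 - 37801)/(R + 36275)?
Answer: -12190/38517 ≈ -0.31648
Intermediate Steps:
(13421 - 37801)/(R + 36275) = (13421 - 37801)/(40759 + 36275) = -24380/77034 = -24380*1/77034 = -12190/38517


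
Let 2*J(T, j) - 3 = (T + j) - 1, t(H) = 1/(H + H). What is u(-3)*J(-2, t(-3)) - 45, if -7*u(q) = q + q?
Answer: -631/14 ≈ -45.071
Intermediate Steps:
u(q) = -2*q/7 (u(q) = -(q + q)/7 = -2*q/7)
t(H) = 1/(2*H)
J(T, j) = 1 + T/2 + j/2 (J(T, j) = 3/2 + ((T + j) - 1)/2 = 3/2 + (-1 + T + j)/2 = 3/2 + (-½ + T/2 + j/2) = 1 + T/2 + j/2)
u(-3)*J(-2, t(-3)) - 45 = (-2/7*(-3))*(1 + (½)*(-2) + ((½)/(-3))/2) - 45 = 6*(1 - 1 + ((½)*(-⅓))/2)/7 - 45 = 6*(1 - 1 + (½)*(-⅙))/7 - 45 = 6*(1 - 1 - 1/12)/7 - 45 = (6/7)*(-1/12) - 45 = -1/14 - 45 = -631/14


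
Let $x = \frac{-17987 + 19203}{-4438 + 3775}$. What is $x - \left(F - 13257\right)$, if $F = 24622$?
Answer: $- \frac{7536211}{663} \approx -11367.0$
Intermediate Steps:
$x = - \frac{1216}{663}$ ($x = \frac{1216}{-663} = 1216 \left(- \frac{1}{663}\right) = - \frac{1216}{663} \approx -1.8341$)
$x - \left(F - 13257\right) = - \frac{1216}{663} - \left(24622 - 13257\right) = - \frac{1216}{663} - 11365 = - \frac{7536211}{663}$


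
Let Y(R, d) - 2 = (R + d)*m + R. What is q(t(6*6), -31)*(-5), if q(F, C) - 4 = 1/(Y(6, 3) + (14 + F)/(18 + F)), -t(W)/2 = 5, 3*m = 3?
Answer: -142/7 ≈ -20.286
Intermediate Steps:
m = 1 (m = (⅓)*3 = 1)
t(W) = -10 (t(W) = -2*5 = -10)
Y(R, d) = 2 + d + 2*R (Y(R, d) = 2 + ((R + d)*1 + R) = 2 + ((R + d) + R) = 2 + (d + 2*R) = 2 + d + 2*R)
q(F, C) = 4 + 1/(17 + (14 + F)/(18 + F)) (q(F, C) = 4 + 1/((2 + 3 + 2*6) + (14 + F)/(18 + F)) = 4 + 1/((2 + 3 + 12) + (14 + F)/(18 + F)) = 4 + 1/(17 + (14 + F)/(18 + F)))
q(t(6*6), -31)*(-5) = ((1298 + 73*(-10))/(2*(160 + 9*(-10))))*(-5) = ((1298 - 730)/(2*(160 - 90)))*(-5) = ((½)*568/70)*(-5) = ((½)*(1/70)*568)*(-5) = (142/35)*(-5) = -142/7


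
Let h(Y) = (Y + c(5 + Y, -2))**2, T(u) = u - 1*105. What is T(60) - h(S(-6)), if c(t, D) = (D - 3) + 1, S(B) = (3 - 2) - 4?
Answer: -94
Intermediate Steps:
T(u) = -105 + u (T(u) = u - 105 = -105 + u)
S(B) = -3 (S(B) = 1 - 4 = -3)
c(t, D) = -2 + D (c(t, D) = (-3 + D) + 1 = -2 + D)
h(Y) = (-4 + Y)**2 (h(Y) = (Y + (-2 - 2))**2 = (Y - 4)**2 = (-4 + Y)**2)
T(60) - h(S(-6)) = (-105 + 60) - (-4 - 3)**2 = -45 - 1*(-7)**2 = -45 - 1*49 = -45 - 49 = -94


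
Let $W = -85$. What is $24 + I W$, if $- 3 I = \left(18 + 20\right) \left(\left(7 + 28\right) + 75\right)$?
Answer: $\frac{355372}{3} \approx 1.1846 \cdot 10^{5}$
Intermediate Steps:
$I = - \frac{4180}{3}$ ($I = - \frac{\left(18 + 20\right) \left(\left(7 + 28\right) + 75\right)}{3} = - \frac{38 \left(35 + 75\right)}{3} = - \frac{38 \cdot 110}{3} = \left(- \frac{1}{3}\right) 4180 = - \frac{4180}{3} \approx -1393.3$)
$24 + I W = 24 - - \frac{355300}{3} = 24 + \frac{355300}{3} = \frac{355372}{3}$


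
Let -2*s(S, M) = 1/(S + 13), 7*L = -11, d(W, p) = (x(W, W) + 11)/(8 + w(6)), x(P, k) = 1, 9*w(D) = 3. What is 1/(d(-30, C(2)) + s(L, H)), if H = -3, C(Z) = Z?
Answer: 800/1117 ≈ 0.71620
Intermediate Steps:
w(D) = 1/3 (w(D) = (1/9)*3 = 1/3)
d(W, p) = 36/25 (d(W, p) = (1 + 11)/(8 + 1/3) = 12/(25/3) = 12*(3/25) = 36/25)
L = -11/7 (L = (1/7)*(-11) = -11/7 ≈ -1.5714)
s(S, M) = -1/(2*(13 + S)) (s(S, M) = -1/(2*(S + 13)) = -1/(2*(13 + S)))
1/(d(-30, C(2)) + s(L, H)) = 1/(36/25 - 1/(26 + 2*(-11/7))) = 1/(36/25 - 1/(26 - 22/7)) = 1/(36/25 - 1/160/7) = 1/(36/25 - 1*7/160) = 1/(36/25 - 7/160) = 1/(1117/800) = 800/1117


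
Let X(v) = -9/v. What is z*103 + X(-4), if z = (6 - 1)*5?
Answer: 10309/4 ≈ 2577.3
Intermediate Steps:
z = 25 (z = 5*5 = 25)
z*103 + X(-4) = 25*103 - 9/(-4) = 2575 - 9*(-1/4) = 2575 + 9/4 = 10309/4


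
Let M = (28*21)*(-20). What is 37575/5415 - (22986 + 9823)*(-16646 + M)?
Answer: 336442058399/361 ≈ 9.3197e+8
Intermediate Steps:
M = -11760 (M = 588*(-20) = -11760)
37575/5415 - (22986 + 9823)*(-16646 + M) = 37575/5415 - (22986 + 9823)*(-16646 - 11760) = 37575*(1/5415) - 32809*(-28406) = 2505/361 - 1*(-931972454) = 2505/361 + 931972454 = 336442058399/361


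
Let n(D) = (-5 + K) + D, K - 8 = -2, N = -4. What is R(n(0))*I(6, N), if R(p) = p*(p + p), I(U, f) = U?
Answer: 12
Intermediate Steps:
K = 6 (K = 8 - 2 = 6)
n(D) = 1 + D (n(D) = (-5 + 6) + D = 1 + D)
R(p) = 2*p² (R(p) = p*(2*p) = 2*p²)
R(n(0))*I(6, N) = (2*(1 + 0)²)*6 = (2*1²)*6 = (2*1)*6 = 2*6 = 12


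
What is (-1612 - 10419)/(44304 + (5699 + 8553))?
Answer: -12031/58556 ≈ -0.20546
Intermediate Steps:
(-1612 - 10419)/(44304 + (5699 + 8553)) = -12031/(44304 + 14252) = -12031/58556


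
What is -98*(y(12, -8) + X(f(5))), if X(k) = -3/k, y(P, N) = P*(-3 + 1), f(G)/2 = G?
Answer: 11907/5 ≈ 2381.4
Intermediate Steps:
f(G) = 2*G
y(P, N) = -2*P (y(P, N) = P*(-2) = -2*P)
-98*(y(12, -8) + X(f(5))) = -98*(-2*12 - 3/(2*5)) = -98*(-24 - 3/10) = -98*(-243/10) = 11907/5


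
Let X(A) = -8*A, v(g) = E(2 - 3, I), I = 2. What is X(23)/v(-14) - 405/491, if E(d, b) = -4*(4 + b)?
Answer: 10078/1473 ≈ 6.8418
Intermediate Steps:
E(d, b) = -16 - 4*b
v(g) = -24 (v(g) = -16 - 4*2 = -16 - 8 = -24)
X(23)/v(-14) - 405/491 = -8*23/(-24) - 405/491 = -184*(-1/24) - 405*1/491 = 23/3 - 405/491 = 10078/1473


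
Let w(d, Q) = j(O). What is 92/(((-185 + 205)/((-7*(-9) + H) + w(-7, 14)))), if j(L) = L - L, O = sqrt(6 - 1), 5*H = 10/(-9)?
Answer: 2599/9 ≈ 288.78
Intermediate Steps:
H = -2/9 (H = (10/(-9))/5 = (10*(-1/9))/5 = (1/5)*(-10/9) = -2/9 ≈ -0.22222)
O = sqrt(5) ≈ 2.2361
j(L) = 0
w(d, Q) = 0
92/(((-185 + 205)/((-7*(-9) + H) + w(-7, 14)))) = 92/(((-185 + 205)/((-7*(-9) - 2/9) + 0))) = 92/((20/((63 - 2/9) + 0))) = 92/((20/(565/9 + 0))) = 92/((20/(565/9))) = 92/((20*(9/565))) = 92/(36/113) = 92*(113/36) = 2599/9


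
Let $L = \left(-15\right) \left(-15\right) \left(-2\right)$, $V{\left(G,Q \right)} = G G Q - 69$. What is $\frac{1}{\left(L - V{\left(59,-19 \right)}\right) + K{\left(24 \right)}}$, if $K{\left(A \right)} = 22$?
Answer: $\frac{1}{65780} \approx 1.5202 \cdot 10^{-5}$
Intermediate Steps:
$V{\left(G,Q \right)} = -69 + Q G^{2}$ ($V{\left(G,Q \right)} = G^{2} Q - 69 = Q G^{2} - 69 = -69 + Q G^{2}$)
$L = -450$ ($L = 225 \left(-2\right) = -450$)
$\frac{1}{\left(L - V{\left(59,-19 \right)}\right) + K{\left(24 \right)}} = \frac{1}{\left(-450 - \left(-69 - 19 \cdot 59^{2}\right)\right) + 22} = \frac{1}{\left(-450 - \left(-69 - 66139\right)\right) + 22} = \frac{1}{\left(-450 - -66208\right) + 22} = \frac{1}{\left(-450 + 66208\right) + 22} = \frac{1}{65758 + 22} = \frac{1}{65780}$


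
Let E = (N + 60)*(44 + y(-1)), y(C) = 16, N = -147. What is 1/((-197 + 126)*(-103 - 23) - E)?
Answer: 1/14166 ≈ 7.0592e-5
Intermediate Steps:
E = -5220 (E = (-147 + 60)*(44 + 16) = -87*60 = -5220)
1/((-197 + 126)*(-103 - 23) - E) = 1/((-197 + 126)*(-103 - 23) - 1*(-5220)) = 1/(-71*(-126) + 5220) = 1/(8946 + 5220) = 1/14166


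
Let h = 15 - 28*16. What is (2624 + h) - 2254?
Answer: -63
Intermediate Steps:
h = -433 (h = 15 - 448 = -433)
(2624 + h) - 2254 = (2624 - 433) - 2254 = 2191 - 2254 = -63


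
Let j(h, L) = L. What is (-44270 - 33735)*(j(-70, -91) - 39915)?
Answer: 3120668030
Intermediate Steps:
(-44270 - 33735)*(j(-70, -91) - 39915) = (-44270 - 33735)*(-91 - 39915) = -78005*(-40006) = 3120668030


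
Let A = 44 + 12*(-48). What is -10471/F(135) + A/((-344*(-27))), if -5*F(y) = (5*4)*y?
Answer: 149641/7740 ≈ 19.333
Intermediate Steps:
F(y) = -4*y (F(y) = -5*4*y/5 = -4*y)
A = -532 (A = 44 - 576 = -532)
-10471/F(135) + A/((-344*(-27))) = -10471/((-4*135)) - 532/((-344*(-27))) = -10471/(-540) - 532/9288 = -10471*(-1/540) - 532*1/9288 = 10471/540 - 133/2322 = 149641/7740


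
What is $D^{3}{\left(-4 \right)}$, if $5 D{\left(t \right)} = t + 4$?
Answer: $0$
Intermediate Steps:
$D{\left(t \right)} = \frac{4}{5} + \frac{t}{5}$ ($D{\left(t \right)} = \frac{t + 4}{5} = \frac{4 + t}{5} = \frac{4}{5} + \frac{t}{5}$)
$D^{3}{\left(-4 \right)} = \left(\frac{4}{5} + \frac{1}{5} \left(-4\right)\right)^{3} = \left(\frac{4}{5} - \frac{4}{5}\right)^{3} = 0^{3} = 0$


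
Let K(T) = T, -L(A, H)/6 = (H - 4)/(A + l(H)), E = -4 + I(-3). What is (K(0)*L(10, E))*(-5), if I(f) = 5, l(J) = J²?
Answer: 0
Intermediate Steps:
E = 1 (E = -4 + 5 = 1)
L(A, H) = -6*(-4 + H)/(A + H²) (L(A, H) = -6*(H - 4)/(A + H²) = -6*(-4 + H)/(A + H²))
(K(0)*L(10, E))*(-5) = (0*(6*(4 - 1*1)/(10 + 1²)))*(-5) = (0*(6*(4 - 1)/(10 + 1)))*(-5) = (0*(6*3/11))*(-5) = (0*(6*(1/11)*3))*(-5) = (0*(18/11))*(-5) = 0*(-5) = 0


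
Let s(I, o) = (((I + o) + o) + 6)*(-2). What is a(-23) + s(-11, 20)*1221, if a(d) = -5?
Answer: -85475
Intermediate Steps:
s(I, o) = -12 - 4*o - 2*I (s(I, o) = ((I + 2*o) + 6)*(-2) = (6 + I + 2*o)*(-2) = -12 - 4*o - 2*I)
a(-23) + s(-11, 20)*1221 = -5 + (-12 - 4*20 - 2*(-11))*1221 = -5 + (-12 - 80 + 22)*1221 = -5 - 70*1221 = -5 - 85470 = -85475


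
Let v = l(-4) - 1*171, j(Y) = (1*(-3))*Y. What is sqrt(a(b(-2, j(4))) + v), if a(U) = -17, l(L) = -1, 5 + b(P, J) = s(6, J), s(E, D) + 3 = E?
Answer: 3*I*sqrt(21) ≈ 13.748*I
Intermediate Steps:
j(Y) = -3*Y
s(E, D) = -3 + E
b(P, J) = -2 (b(P, J) = -5 + (-3 + 6) = -5 + 3 = -2)
v = -172 (v = -1 - 1*171 = -1 - 171 = -172)
sqrt(a(b(-2, j(4))) + v) = sqrt(-17 - 172) = sqrt(-189) = 3*I*sqrt(21)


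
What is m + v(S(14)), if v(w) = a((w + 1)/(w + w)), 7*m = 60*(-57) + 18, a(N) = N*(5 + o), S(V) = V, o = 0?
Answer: -13533/28 ≈ -483.32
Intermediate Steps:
a(N) = 5*N (a(N) = N*(5 + 0) = N*5 = 5*N)
m = -486 (m = (60*(-57) + 18)/7 = (-3420 + 18)/7 = (1/7)*(-3402) = -486)
v(w) = 5*(1 + w)/(2*w) (v(w) = 5*((w + 1)/(w + w)) = 5*((1 + w)/((2*w))) = 5*((1 + w)*(1/(2*w))) = 5*((1 + w)/(2*w)) = 5*(1 + w)/(2*w))
m + v(S(14)) = -486 + (5/2)*(1 + 14)/14 = -486 + (5/2)*(1/14)*15 = -486 + 75/28 = -13533/28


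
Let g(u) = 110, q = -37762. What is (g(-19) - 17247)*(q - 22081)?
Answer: 1025529491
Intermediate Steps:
(g(-19) - 17247)*(q - 22081) = (110 - 17247)*(-37762 - 22081) = -17137*(-59843) = 1025529491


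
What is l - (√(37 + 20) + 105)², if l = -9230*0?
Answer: -(105 + √57)² ≈ -12667.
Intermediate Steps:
l = 0
l - (√(37 + 20) + 105)² = 0 - (√(37 + 20) + 105)² = 0 - (√57 + 105)² = 0 - (105 + √57)² = -(105 + √57)²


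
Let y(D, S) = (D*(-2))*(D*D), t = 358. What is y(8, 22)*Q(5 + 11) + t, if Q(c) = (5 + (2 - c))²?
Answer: -82586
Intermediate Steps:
y(D, S) = -2*D³ (y(D, S) = (-2*D)*D² = -2*D³)
Q(c) = (7 - c)²
y(8, 22)*Q(5 + 11) + t = (-2*8³)*(-7 + (5 + 11))² + 358 = (-2*512)*(-7 + 16)² + 358 = -1024*9² + 358 = -1024*81 + 358 = -82944 + 358 = -82586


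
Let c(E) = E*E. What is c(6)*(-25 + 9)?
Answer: -576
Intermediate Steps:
c(E) = E²
c(6)*(-25 + 9) = 6²*(-25 + 9) = 36*(-16) = -576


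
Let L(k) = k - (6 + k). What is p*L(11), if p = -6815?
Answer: 40890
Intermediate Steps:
L(k) = -6 (L(k) = k + (-6 - k) = -6)
p*L(11) = -6815*(-6) = 40890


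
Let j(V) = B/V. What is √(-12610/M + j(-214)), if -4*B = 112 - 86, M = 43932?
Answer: 143*I*√69335679/2350362 ≈ 0.50662*I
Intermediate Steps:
B = -13/2 (B = -(112 - 86)/4 = -¼*26 = -13/2 ≈ -6.5000)
j(V) = -13/(2*V)
√(-12610/M + j(-214)) = √(-12610/43932 - 13/2/(-214)) = √(-12610*1/43932 - 13/2*(-1/214)) = √(-6305/21966 + 13/428) = √(-1206491/4700724) = 143*I*√69335679/2350362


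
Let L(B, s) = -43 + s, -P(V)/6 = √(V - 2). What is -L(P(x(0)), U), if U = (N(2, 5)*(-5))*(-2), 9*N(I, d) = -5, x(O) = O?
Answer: 437/9 ≈ 48.556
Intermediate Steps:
N(I, d) = -5/9 (N(I, d) = (⅑)*(-5) = -5/9)
P(V) = -6*√(-2 + V) (P(V) = -6*√(V - 2) = -6*√(-2 + V))
U = -50/9 (U = -5/9*(-5)*(-2) = (25/9)*(-2) = -50/9 ≈ -5.5556)
-L(P(x(0)), U) = -(-43 - 50/9) = -1*(-437/9) = 437/9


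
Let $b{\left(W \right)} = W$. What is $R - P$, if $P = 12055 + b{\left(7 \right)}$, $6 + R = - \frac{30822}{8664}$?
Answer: $- \frac{17431329}{1444} \approx -12072.0$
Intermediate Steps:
$R = - \frac{13801}{1444}$ ($R = -6 - \frac{30822}{8664} = -6 - \frac{5137}{1444} = - \frac{13801}{1444} \approx -9.5575$)
$P = 12062$ ($P = 12055 + 7 = 12062$)
$R - P = - \frac{13801}{1444} - 12062 = - \frac{17431329}{1444}$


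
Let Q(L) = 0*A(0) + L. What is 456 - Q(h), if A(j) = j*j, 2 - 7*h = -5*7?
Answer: 3155/7 ≈ 450.71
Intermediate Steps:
h = 37/7 (h = 2/7 - (-5)*7/7 = 2/7 - 1/7*(-35) = 2/7 + 5 = 37/7 ≈ 5.2857)
A(j) = j**2
Q(L) = L (Q(L) = 0*0**2 + L = 0*0 + L = 0 + L = L)
456 - Q(h) = 456 - 1*37/7 = 456 - 37/7 = 3155/7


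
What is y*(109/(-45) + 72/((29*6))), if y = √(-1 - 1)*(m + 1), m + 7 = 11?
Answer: -2621*I*√2/261 ≈ -14.202*I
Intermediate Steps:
m = 4 (m = -7 + 11 = 4)
y = 5*I*√2 (y = √(-1 - 1)*(4 + 1) = √(-2)*5 = (I*√2)*5 = 5*I*√2 ≈ 7.0711*I)
y*(109/(-45) + 72/((29*6))) = (5*I*√2)*(109/(-45) + 72/((29*6))) = (5*I*√2)*(109*(-1/45) + 72/174) = (5*I*√2)*(-109/45 + 72*(1/174)) = (5*I*√2)*(-109/45 + 12/29) = (5*I*√2)*(-2621/1305) = -2621*I*√2/261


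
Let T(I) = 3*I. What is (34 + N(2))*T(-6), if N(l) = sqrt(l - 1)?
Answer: -630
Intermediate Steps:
N(l) = sqrt(-1 + l)
(34 + N(2))*T(-6) = (34 + sqrt(-1 + 2))*(3*(-6)) = (34 + sqrt(1))*(-18) = (34 + 1)*(-18) = 35*(-18) = -630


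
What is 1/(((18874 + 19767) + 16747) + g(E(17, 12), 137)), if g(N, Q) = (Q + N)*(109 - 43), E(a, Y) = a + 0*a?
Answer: 1/65552 ≈ 1.5255e-5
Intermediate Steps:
E(a, Y) = a (E(a, Y) = a + 0 = a)
g(N, Q) = 66*N + 66*Q (g(N, Q) = (N + Q)*66 = 66*N + 66*Q)
1/(((18874 + 19767) + 16747) + g(E(17, 12), 137)) = 1/(((18874 + 19767) + 16747) + (66*17 + 66*137)) = 1/((38641 + 16747) + (1122 + 9042)) = 1/(55388 + 10164) = 1/65552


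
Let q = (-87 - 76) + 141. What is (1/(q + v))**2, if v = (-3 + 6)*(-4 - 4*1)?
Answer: 1/2116 ≈ 0.00047259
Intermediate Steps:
q = -22 (q = -163 + 141 = -22)
v = -24 (v = 3*(-4 - 4) = 3*(-8) = -24)
(1/(q + v))**2 = (1/(-22 - 24))**2 = (1/(-46))**2 = (-1/46)**2 = 1/2116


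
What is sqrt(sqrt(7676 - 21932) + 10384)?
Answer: 2*sqrt(2596 + 9*I*sqrt(11)) ≈ 101.9 + 0.58584*I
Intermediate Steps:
sqrt(sqrt(7676 - 21932) + 10384) = sqrt(sqrt(-14256) + 10384) = sqrt(36*I*sqrt(11) + 10384) = sqrt(10384 + 36*I*sqrt(11))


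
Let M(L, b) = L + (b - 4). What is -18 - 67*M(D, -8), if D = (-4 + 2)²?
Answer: 518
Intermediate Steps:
D = 4 (D = (-2)² = 4)
M(L, b) = -4 + L + b (M(L, b) = L + (-4 + b) = -4 + L + b)
-18 - 67*M(D, -8) = -18 - 67*(-4 + 4 - 8) = -18 - 67*(-8) = -18 + 536 = 518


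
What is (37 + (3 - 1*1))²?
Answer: 1521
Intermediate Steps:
(37 + (3 - 1*1))² = (37 + (3 - 1))² = (37 + 2)² = 39² = 1521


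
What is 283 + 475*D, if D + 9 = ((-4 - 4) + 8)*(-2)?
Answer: -3992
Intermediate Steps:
D = -9 (D = -9 + ((-4 - 4) + 8)*(-2) = -9 + (-8 + 8)*(-2) = -9 + 0*(-2) = -9 + 0 = -9)
283 + 475*D = 283 + 475*(-9) = 283 - 4275 = -3992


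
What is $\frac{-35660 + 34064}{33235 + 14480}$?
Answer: $- \frac{532}{15905} \approx -0.033449$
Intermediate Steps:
$\frac{-35660 + 34064}{33235 + 14480} = - \frac{1596}{47715} = \left(-1596\right) \frac{1}{47715} = - \frac{532}{15905}$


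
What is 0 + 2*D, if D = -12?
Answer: -24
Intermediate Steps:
0 + 2*D = 0 + 2*(-12) = 0 - 24 = -24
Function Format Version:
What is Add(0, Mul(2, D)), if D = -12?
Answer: -24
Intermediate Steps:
Add(0, Mul(2, D)) = Add(0, Mul(2, -12)) = Add(0, -24) = -24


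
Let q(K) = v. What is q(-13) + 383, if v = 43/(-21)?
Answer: 8000/21 ≈ 380.95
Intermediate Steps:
v = -43/21 (v = 43*(-1/21) = -43/21 ≈ -2.0476)
q(K) = -43/21
q(-13) + 383 = -43/21 + 383 = 8000/21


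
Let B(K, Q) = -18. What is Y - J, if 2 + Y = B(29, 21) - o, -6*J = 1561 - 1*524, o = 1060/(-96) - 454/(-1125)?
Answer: 1471243/9000 ≈ 163.47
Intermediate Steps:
o = -95743/9000 (o = 1060*(-1/96) - 454*(-1/1125) = -265/24 + 454/1125 = -95743/9000 ≈ -10.638)
J = -1037/6 (J = -(1561 - 1*524)/6 = -(1561 - 524)/6 = -1/6*1037 = -1037/6 ≈ -172.83)
Y = -84257/9000 (Y = -2 + (-18 - 1*(-95743/9000)) = -2 + (-18 + 95743/9000) = -2 - 66257/9000 = -84257/9000 ≈ -9.3619)
Y - J = -84257/9000 - 1*(-1037/6) = -84257/9000 + 1037/6 = 1471243/9000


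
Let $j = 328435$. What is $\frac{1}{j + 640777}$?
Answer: $\frac{1}{969212} \approx 1.0318 \cdot 10^{-6}$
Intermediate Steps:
$\frac{1}{j + 640777} = \frac{1}{328435 + 640777} = \frac{1}{969212}$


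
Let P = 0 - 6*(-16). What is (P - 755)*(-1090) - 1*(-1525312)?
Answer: 2243622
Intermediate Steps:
P = 96 (P = 0 + 96 = 96)
(P - 755)*(-1090) - 1*(-1525312) = (96 - 755)*(-1090) - 1*(-1525312) = -659*(-1090) + 1525312 = 718310 + 1525312 = 2243622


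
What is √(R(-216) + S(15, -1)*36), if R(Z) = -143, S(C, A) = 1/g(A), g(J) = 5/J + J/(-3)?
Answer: I*√7385/7 ≈ 12.277*I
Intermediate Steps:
g(J) = 5/J - J/3 (g(J) = 5/J + J*(-⅓) = 5/J - J/3)
S(C, A) = 1/(5/A - A/3)
√(R(-216) + S(15, -1)*36) = √(-143 - 3*(-1)/(-15 + (-1)²)*36) = √(-143 - 3*(-1)/(-15 + 1)*36) = √(-143 - 3*(-1)/(-14)*36) = √(-143 - 3*(-1)*(-1/14)*36) = √(-143 - 3/14*36) = √(-143 - 54/7) = √(-1055/7) = I*√7385/7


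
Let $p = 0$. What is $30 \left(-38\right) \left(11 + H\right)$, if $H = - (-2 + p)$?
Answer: $-14820$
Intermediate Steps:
$H = 2$ ($H = - (-2 + 0) = \left(-1\right) \left(-2\right) = 2$)
$30 \left(-38\right) \left(11 + H\right) = 30 \left(-38\right) \left(11 + 2\right) = \left(-1140\right) 13 = -14820$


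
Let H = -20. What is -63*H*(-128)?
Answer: -161280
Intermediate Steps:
-63*H*(-128) = -63*(-20)*(-128) = 1260*(-128) = -161280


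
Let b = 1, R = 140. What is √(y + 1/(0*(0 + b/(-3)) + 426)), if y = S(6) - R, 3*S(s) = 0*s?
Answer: I*√25406214/426 ≈ 11.832*I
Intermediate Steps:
S(s) = 0 (S(s) = (0*s)/3 = (⅓)*0 = 0)
y = -140 (y = 0 - 1*140 = 0 - 140 = -140)
√(y + 1/(0*(0 + b/(-3)) + 426)) = √(-140 + 1/(0*(0 + 1/(-3)) + 426)) = √(-140 + 1/(0*(0 + 1*(-⅓)) + 426)) = √(-140 + 1/(0*(0 - ⅓) + 426)) = √(-140 + 1/(0*(-⅓) + 426)) = √(-140 + 1/(0 + 426)) = √(-140 + 1/426) = √(-59639/426) = I*√25406214/426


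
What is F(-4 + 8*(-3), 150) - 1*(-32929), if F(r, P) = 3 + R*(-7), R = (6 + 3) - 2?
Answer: 32883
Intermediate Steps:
R = 7 (R = 9 - 2 = 7)
F(r, P) = -46 (F(r, P) = 3 + 7*(-7) = 3 - 49 = -46)
F(-4 + 8*(-3), 150) - 1*(-32929) = -46 - 1*(-32929) = -46 + 32929 = 32883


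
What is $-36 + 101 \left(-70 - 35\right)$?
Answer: $-10641$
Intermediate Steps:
$-36 + 101 \left(-70 - 35\right) = -36 + 101 \left(-105\right) = -36 - 10605 = -10641$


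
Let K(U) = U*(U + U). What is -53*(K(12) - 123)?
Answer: -8745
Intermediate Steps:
K(U) = 2*U² (K(U) = U*(2*U) = 2*U²)
-53*(K(12) - 123) = -53*(2*12² - 123) = -53*(2*144 - 123) = -53*(288 - 123) = -53*165 = -8745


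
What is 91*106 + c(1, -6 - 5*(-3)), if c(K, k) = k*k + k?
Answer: 9736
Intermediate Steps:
c(K, k) = k + k**2 (c(K, k) = k**2 + k = k + k**2)
91*106 + c(1, -6 - 5*(-3)) = 91*106 + (-6 - 5*(-3))*(1 + (-6 - 5*(-3))) = 9646 + (-6 - 1*(-15))*(1 + (-6 - 1*(-15))) = 9646 + (-6 + 15)*(1 + (-6 + 15)) = 9646 + 9*(1 + 9) = 9646 + 9*10 = 9646 + 90 = 9736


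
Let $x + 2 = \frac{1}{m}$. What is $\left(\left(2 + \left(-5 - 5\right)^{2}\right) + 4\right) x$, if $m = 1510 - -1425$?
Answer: $- \frac{622114}{2935} \approx -211.96$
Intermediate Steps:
$m = 2935$ ($m = 1510 + 1425 = 2935$)
$x = - \frac{5869}{2935}$ ($x = -2 + \frac{1}{2935} = - \frac{5869}{2935} \approx -1.9997$)
$\left(\left(2 + \left(-5 - 5\right)^{2}\right) + 4\right) x = \left(\left(2 + \left(-5 - 5\right)^{2}\right) + 4\right) \left(- \frac{5869}{2935}\right) = \left(\left(2 + \left(-10\right)^{2}\right) + 4\right) \left(- \frac{5869}{2935}\right) = \left(\left(2 + 100\right) + 4\right) \left(- \frac{5869}{2935}\right) = \left(102 + 4\right) \left(- \frac{5869}{2935}\right) = 106 \left(- \frac{5869}{2935}\right) = - \frac{622114}{2935}$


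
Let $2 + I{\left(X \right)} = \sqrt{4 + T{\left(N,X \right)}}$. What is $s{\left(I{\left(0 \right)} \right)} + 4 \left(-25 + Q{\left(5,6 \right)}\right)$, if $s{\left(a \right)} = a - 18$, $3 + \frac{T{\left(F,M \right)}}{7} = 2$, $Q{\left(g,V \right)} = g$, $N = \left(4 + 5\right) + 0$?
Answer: $-100 + i \sqrt{3} \approx -100.0 + 1.732 i$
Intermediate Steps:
$N = 9$ ($N = 9 + 0 = 9$)
$T{\left(F,M \right)} = -7$ ($T{\left(F,M \right)} = -21 + 7 \cdot 2 = -21 + 14 = -7$)
$I{\left(X \right)} = -2 + i \sqrt{3}$ ($I{\left(X \right)} = -2 + \sqrt{4 - 7} = -2 + \sqrt{-3} = -2 + i \sqrt{3}$)
$s{\left(a \right)} = -18 + a$
$s{\left(I{\left(0 \right)} \right)} + 4 \left(-25 + Q{\left(5,6 \right)}\right) = \left(-18 - \left(2 - i \sqrt{3}\right)\right) + 4 \left(-25 + 5\right) = \left(-20 + i \sqrt{3}\right) + 4 \left(-20\right) = \left(-20 + i \sqrt{3}\right) - 80 = -100 + i \sqrt{3}$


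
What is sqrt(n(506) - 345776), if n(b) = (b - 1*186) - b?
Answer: I*sqrt(345962) ≈ 588.19*I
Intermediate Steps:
n(b) = -186 (n(b) = (b - 186) - b = (-186 + b) - b = -186)
sqrt(n(506) - 345776) = sqrt(-186 - 345776) = sqrt(-345962) = I*sqrt(345962)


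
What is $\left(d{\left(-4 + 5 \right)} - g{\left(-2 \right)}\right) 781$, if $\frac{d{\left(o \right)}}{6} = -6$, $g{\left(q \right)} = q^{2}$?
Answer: $-31240$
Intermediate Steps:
$d{\left(o \right)} = -36$ ($d{\left(o \right)} = 6 \left(-6\right) = -36$)
$\left(d{\left(-4 + 5 \right)} - g{\left(-2 \right)}\right) 781 = \left(-36 - \left(-2\right)^{2}\right) 781 = \left(-36 - 4\right) 781 = \left(-40\right) 781 = -31240$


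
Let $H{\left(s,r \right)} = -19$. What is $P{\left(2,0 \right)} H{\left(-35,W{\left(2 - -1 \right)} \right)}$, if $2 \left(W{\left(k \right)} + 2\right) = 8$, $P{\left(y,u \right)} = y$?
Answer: $-38$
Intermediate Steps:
$W{\left(k \right)} = 2$ ($W{\left(k \right)} = -2 + \frac{1}{2} \cdot 8 = -2 + 4 = 2$)
$P{\left(2,0 \right)} H{\left(-35,W{\left(2 - -1 \right)} \right)} = 2 \left(-19\right) = -38$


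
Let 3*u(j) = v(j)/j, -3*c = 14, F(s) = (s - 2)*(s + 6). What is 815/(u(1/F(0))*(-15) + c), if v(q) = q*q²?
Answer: -117360/677 ≈ -173.35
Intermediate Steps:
F(s) = (-2 + s)*(6 + s)
c = -14/3 (c = -⅓*14 = -14/3 ≈ -4.6667)
v(q) = q³
u(j) = j²/3 (u(j) = (j³/j)/3 = j²/3)
815/(u(1/F(0))*(-15) + c) = 815/(((1/(-12 + 0² + 4*0))²/3)*(-15) - 14/3) = 815/(((1/(-12 + 0 + 0))²/3)*(-15) - 14/3) = 815/(((1/(-12))²/3)*(-15) - 14/3) = 815/(((-1/12)²/3)*(-15) - 14/3) = 815/(((⅓)*(1/144))*(-15) - 14/3) = 815/((1/432)*(-15) - 14/3) = 815/(-5/144 - 14/3) = 815/(-677/144) = 815*(-144/677) = -117360/677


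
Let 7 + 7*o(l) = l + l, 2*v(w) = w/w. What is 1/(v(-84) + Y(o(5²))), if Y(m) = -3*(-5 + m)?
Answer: -14/41 ≈ -0.34146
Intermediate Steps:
v(w) = ½ (v(w) = (w/w)/2 = (½)*1 = ½)
o(l) = -1 + 2*l/7 (o(l) = -1 + (l + l)/7 = -1 + (2*l)/7 = -1 + 2*l/7)
Y(m) = 15 - 3*m
1/(v(-84) + Y(o(5²))) = 1/(½ + (15 - 3*(-1 + (2/7)*5²))) = 1/(½ + (15 - 3*(-1 + (2/7)*25))) = 1/(½ + (15 - 3*(-1 + 50/7))) = 1/(½ + (15 - 3*43/7)) = 1/(½ + (15 - 129/7)) = 1/(½ - 24/7) = 1/(-41/14) = -14/41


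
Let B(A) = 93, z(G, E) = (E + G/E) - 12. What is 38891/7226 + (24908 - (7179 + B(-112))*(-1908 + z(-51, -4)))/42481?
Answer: 102263469639/306967706 ≈ 333.14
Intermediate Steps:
z(G, E) = -12 + E + G/E
38891/7226 + (24908 - (7179 + B(-112))*(-1908 + z(-51, -4)))/42481 = 38891/7226 + (24908 - (7179 + 93)*(-1908 + (-12 - 4 - 51/(-4))))/42481 = 38891*(1/7226) + (24908 - 7272*(-1908 + (-12 - 4 - 51*(-¼))))*(1/42481) = 38891/7226 + (24908 - 7272*(-1908 + (-12 - 4 + 51/4)))*(1/42481) = 38891/7226 + (24908 - 7272*(-1908 - 13/4))*(1/42481) = 38891/7226 + (24908 - 7272*(-7645)/4)*(1/42481) = 38891/7226 + (24908 - 1*(-13898610))*(1/42481) = 38891/7226 + (24908 + 13898610)*(1/42481) = 38891/7226 + 13923518*(1/42481) = 38891/7226 + 13923518/42481 = 102263469639/306967706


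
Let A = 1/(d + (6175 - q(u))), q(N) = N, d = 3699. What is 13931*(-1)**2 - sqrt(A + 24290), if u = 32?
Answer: 13931 - sqrt(2352849985402)/9842 ≈ 13775.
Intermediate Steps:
A = 1/9842 (A = 1/(3699 + (6175 - 1*32)) = 1/(3699 + (6175 - 32)) = 1/(3699 + 6143) = 1/9842 ≈ 0.00010161)
13931*(-1)**2 - sqrt(A + 24290) = 13931*(-1)**2 - sqrt(1/9842 + 24290) = 13931*1 - sqrt(239062181/9842) = 13931 - sqrt(2352849985402)/9842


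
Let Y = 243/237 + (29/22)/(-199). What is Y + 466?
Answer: 161524019/345862 ≈ 467.02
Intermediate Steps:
Y = 352327/345862 (Y = 243*(1/237) + (29*(1/22))*(-1/199) = 81/79 + (29/22)*(-1/199) = 81/79 - 29/4378 = 352327/345862 ≈ 1.0187)
Y + 466 = 352327/345862 + 466 = 161524019/345862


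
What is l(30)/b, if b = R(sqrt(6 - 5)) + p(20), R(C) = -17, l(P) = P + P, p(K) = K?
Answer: 20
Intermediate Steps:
l(P) = 2*P
b = 3 (b = -17 + 20 = 3)
l(30)/b = (2*30)/3 = 60*(1/3) = 20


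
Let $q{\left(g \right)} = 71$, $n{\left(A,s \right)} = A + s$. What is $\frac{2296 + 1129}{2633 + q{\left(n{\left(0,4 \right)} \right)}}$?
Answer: $\frac{3425}{2704} \approx 1.2666$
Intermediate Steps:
$\frac{2296 + 1129}{2633 + q{\left(n{\left(0,4 \right)} \right)}} = \frac{2296 + 1129}{2633 + 71} = \frac{3425}{2704}$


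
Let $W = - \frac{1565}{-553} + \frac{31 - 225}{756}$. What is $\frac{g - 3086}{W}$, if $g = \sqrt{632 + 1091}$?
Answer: $- \frac{92154132}{76847} + \frac{29862 \sqrt{1723}}{76847} \approx -1183.1$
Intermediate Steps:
$g = \sqrt{1723} \approx 41.509$
$W = \frac{76847}{29862}$ ($W = \left(-1565\right) \left(- \frac{1}{553}\right) + \left(31 - 225\right) \frac{1}{756} = \frac{1565}{553} - \frac{97}{378} = \frac{76847}{29862} \approx 2.5734$)
$\frac{g - 3086}{W} = \frac{\sqrt{1723} - 3086}{\frac{76847}{29862}} = \left(\sqrt{1723} - 3086\right) \frac{29862}{76847} = \left(-3086 + \sqrt{1723}\right) \frac{29862}{76847} = - \frac{92154132}{76847} + \frac{29862 \sqrt{1723}}{76847}$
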